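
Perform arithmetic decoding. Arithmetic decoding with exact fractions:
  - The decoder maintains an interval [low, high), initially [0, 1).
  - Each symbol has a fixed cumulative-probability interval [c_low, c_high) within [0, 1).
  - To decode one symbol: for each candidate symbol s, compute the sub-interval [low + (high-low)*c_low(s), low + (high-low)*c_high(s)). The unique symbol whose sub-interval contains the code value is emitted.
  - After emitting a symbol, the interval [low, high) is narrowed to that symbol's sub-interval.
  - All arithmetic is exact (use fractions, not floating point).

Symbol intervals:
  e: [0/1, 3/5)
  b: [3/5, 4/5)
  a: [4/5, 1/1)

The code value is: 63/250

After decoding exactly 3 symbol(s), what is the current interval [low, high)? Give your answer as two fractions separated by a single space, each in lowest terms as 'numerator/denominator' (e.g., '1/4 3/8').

Answer: 27/125 36/125

Derivation:
Step 1: interval [0/1, 1/1), width = 1/1 - 0/1 = 1/1
  'e': [0/1 + 1/1*0/1, 0/1 + 1/1*3/5) = [0/1, 3/5) <- contains code 63/250
  'b': [0/1 + 1/1*3/5, 0/1 + 1/1*4/5) = [3/5, 4/5)
  'a': [0/1 + 1/1*4/5, 0/1 + 1/1*1/1) = [4/5, 1/1)
  emit 'e', narrow to [0/1, 3/5)
Step 2: interval [0/1, 3/5), width = 3/5 - 0/1 = 3/5
  'e': [0/1 + 3/5*0/1, 0/1 + 3/5*3/5) = [0/1, 9/25) <- contains code 63/250
  'b': [0/1 + 3/5*3/5, 0/1 + 3/5*4/5) = [9/25, 12/25)
  'a': [0/1 + 3/5*4/5, 0/1 + 3/5*1/1) = [12/25, 3/5)
  emit 'e', narrow to [0/1, 9/25)
Step 3: interval [0/1, 9/25), width = 9/25 - 0/1 = 9/25
  'e': [0/1 + 9/25*0/1, 0/1 + 9/25*3/5) = [0/1, 27/125)
  'b': [0/1 + 9/25*3/5, 0/1 + 9/25*4/5) = [27/125, 36/125) <- contains code 63/250
  'a': [0/1 + 9/25*4/5, 0/1 + 9/25*1/1) = [36/125, 9/25)
  emit 'b', narrow to [27/125, 36/125)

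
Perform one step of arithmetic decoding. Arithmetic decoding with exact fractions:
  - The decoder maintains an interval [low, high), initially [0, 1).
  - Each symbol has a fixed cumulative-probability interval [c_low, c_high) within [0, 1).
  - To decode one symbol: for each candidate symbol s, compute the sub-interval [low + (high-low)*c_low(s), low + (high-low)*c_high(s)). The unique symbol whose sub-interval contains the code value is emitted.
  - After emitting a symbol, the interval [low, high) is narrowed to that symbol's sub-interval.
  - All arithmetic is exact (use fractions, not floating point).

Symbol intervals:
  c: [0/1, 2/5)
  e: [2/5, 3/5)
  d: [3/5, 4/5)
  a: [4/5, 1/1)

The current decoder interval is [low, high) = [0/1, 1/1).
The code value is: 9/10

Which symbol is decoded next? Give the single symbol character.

Interval width = high − low = 1/1 − 0/1 = 1/1
Scaled code = (code − low) / width = (9/10 − 0/1) / 1/1 = 9/10
  c: [0/1, 2/5) 
  e: [2/5, 3/5) 
  d: [3/5, 4/5) 
  a: [4/5, 1/1) ← scaled code falls here ✓

Answer: a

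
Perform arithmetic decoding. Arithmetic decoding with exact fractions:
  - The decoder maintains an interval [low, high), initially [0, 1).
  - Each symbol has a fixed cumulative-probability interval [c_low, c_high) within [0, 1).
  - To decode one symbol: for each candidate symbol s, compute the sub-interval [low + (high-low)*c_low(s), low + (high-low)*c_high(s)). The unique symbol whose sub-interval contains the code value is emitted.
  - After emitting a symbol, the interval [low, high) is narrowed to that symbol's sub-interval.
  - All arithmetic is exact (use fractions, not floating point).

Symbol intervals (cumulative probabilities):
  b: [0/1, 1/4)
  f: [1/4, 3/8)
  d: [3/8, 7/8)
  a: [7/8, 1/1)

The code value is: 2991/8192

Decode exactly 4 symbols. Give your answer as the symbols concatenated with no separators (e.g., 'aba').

Step 1: interval [0/1, 1/1), width = 1/1 - 0/1 = 1/1
  'b': [0/1 + 1/1*0/1, 0/1 + 1/1*1/4) = [0/1, 1/4)
  'f': [0/1 + 1/1*1/4, 0/1 + 1/1*3/8) = [1/4, 3/8) <- contains code 2991/8192
  'd': [0/1 + 1/1*3/8, 0/1 + 1/1*7/8) = [3/8, 7/8)
  'a': [0/1 + 1/1*7/8, 0/1 + 1/1*1/1) = [7/8, 1/1)
  emit 'f', narrow to [1/4, 3/8)
Step 2: interval [1/4, 3/8), width = 3/8 - 1/4 = 1/8
  'b': [1/4 + 1/8*0/1, 1/4 + 1/8*1/4) = [1/4, 9/32)
  'f': [1/4 + 1/8*1/4, 1/4 + 1/8*3/8) = [9/32, 19/64)
  'd': [1/4 + 1/8*3/8, 1/4 + 1/8*7/8) = [19/64, 23/64)
  'a': [1/4 + 1/8*7/8, 1/4 + 1/8*1/1) = [23/64, 3/8) <- contains code 2991/8192
  emit 'a', narrow to [23/64, 3/8)
Step 3: interval [23/64, 3/8), width = 3/8 - 23/64 = 1/64
  'b': [23/64 + 1/64*0/1, 23/64 + 1/64*1/4) = [23/64, 93/256)
  'f': [23/64 + 1/64*1/4, 23/64 + 1/64*3/8) = [93/256, 187/512) <- contains code 2991/8192
  'd': [23/64 + 1/64*3/8, 23/64 + 1/64*7/8) = [187/512, 191/512)
  'a': [23/64 + 1/64*7/8, 23/64 + 1/64*1/1) = [191/512, 3/8)
  emit 'f', narrow to [93/256, 187/512)
Step 4: interval [93/256, 187/512), width = 187/512 - 93/256 = 1/512
  'b': [93/256 + 1/512*0/1, 93/256 + 1/512*1/4) = [93/256, 745/2048)
  'f': [93/256 + 1/512*1/4, 93/256 + 1/512*3/8) = [745/2048, 1491/4096)
  'd': [93/256 + 1/512*3/8, 93/256 + 1/512*7/8) = [1491/4096, 1495/4096)
  'a': [93/256 + 1/512*7/8, 93/256 + 1/512*1/1) = [1495/4096, 187/512) <- contains code 2991/8192
  emit 'a', narrow to [1495/4096, 187/512)

Answer: fafa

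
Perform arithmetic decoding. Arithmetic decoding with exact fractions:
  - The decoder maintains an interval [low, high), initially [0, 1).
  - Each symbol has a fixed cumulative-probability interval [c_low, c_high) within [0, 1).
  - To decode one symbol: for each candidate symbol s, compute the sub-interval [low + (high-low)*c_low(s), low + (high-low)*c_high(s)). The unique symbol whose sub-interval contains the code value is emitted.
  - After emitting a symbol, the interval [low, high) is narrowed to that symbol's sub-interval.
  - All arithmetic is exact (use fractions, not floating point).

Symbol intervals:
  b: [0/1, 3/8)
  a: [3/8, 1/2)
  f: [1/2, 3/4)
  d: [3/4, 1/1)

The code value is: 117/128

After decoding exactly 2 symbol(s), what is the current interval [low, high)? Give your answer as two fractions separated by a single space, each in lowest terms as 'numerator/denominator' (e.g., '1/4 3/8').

Answer: 7/8 15/16

Derivation:
Step 1: interval [0/1, 1/1), width = 1/1 - 0/1 = 1/1
  'b': [0/1 + 1/1*0/1, 0/1 + 1/1*3/8) = [0/1, 3/8)
  'a': [0/1 + 1/1*3/8, 0/1 + 1/1*1/2) = [3/8, 1/2)
  'f': [0/1 + 1/1*1/2, 0/1 + 1/1*3/4) = [1/2, 3/4)
  'd': [0/1 + 1/1*3/4, 0/1 + 1/1*1/1) = [3/4, 1/1) <- contains code 117/128
  emit 'd', narrow to [3/4, 1/1)
Step 2: interval [3/4, 1/1), width = 1/1 - 3/4 = 1/4
  'b': [3/4 + 1/4*0/1, 3/4 + 1/4*3/8) = [3/4, 27/32)
  'a': [3/4 + 1/4*3/8, 3/4 + 1/4*1/2) = [27/32, 7/8)
  'f': [3/4 + 1/4*1/2, 3/4 + 1/4*3/4) = [7/8, 15/16) <- contains code 117/128
  'd': [3/4 + 1/4*3/4, 3/4 + 1/4*1/1) = [15/16, 1/1)
  emit 'f', narrow to [7/8, 15/16)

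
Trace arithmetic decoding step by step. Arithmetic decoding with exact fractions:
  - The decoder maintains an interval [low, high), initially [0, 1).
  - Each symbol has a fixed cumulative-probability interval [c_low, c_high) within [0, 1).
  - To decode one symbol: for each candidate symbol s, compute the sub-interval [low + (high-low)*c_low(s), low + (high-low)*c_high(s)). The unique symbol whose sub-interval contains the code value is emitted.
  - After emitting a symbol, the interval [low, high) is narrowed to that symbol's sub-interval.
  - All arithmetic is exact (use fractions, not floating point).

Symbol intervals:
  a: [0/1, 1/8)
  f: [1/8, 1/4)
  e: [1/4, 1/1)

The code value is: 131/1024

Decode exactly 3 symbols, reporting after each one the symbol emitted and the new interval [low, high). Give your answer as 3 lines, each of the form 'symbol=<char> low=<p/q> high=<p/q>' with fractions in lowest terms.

Step 1: interval [0/1, 1/1), width = 1/1 - 0/1 = 1/1
  'a': [0/1 + 1/1*0/1, 0/1 + 1/1*1/8) = [0/1, 1/8)
  'f': [0/1 + 1/1*1/8, 0/1 + 1/1*1/4) = [1/8, 1/4) <- contains code 131/1024
  'e': [0/1 + 1/1*1/4, 0/1 + 1/1*1/1) = [1/4, 1/1)
  emit 'f', narrow to [1/8, 1/4)
Step 2: interval [1/8, 1/4), width = 1/4 - 1/8 = 1/8
  'a': [1/8 + 1/8*0/1, 1/8 + 1/8*1/8) = [1/8, 9/64) <- contains code 131/1024
  'f': [1/8 + 1/8*1/8, 1/8 + 1/8*1/4) = [9/64, 5/32)
  'e': [1/8 + 1/8*1/4, 1/8 + 1/8*1/1) = [5/32, 1/4)
  emit 'a', narrow to [1/8, 9/64)
Step 3: interval [1/8, 9/64), width = 9/64 - 1/8 = 1/64
  'a': [1/8 + 1/64*0/1, 1/8 + 1/64*1/8) = [1/8, 65/512)
  'f': [1/8 + 1/64*1/8, 1/8 + 1/64*1/4) = [65/512, 33/256) <- contains code 131/1024
  'e': [1/8 + 1/64*1/4, 1/8 + 1/64*1/1) = [33/256, 9/64)
  emit 'f', narrow to [65/512, 33/256)

Answer: symbol=f low=1/8 high=1/4
symbol=a low=1/8 high=9/64
symbol=f low=65/512 high=33/256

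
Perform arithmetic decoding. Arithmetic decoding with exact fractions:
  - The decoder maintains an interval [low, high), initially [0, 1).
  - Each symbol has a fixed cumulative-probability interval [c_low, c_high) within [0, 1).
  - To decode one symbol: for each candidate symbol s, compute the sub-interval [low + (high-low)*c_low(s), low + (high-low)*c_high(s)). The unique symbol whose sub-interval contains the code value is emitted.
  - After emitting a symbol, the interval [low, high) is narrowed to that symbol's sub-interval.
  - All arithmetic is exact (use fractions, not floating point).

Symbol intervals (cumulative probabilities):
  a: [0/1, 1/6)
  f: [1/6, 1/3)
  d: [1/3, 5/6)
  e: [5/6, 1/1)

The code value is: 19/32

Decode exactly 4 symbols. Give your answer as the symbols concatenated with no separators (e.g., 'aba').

Step 1: interval [0/1, 1/1), width = 1/1 - 0/1 = 1/1
  'a': [0/1 + 1/1*0/1, 0/1 + 1/1*1/6) = [0/1, 1/6)
  'f': [0/1 + 1/1*1/6, 0/1 + 1/1*1/3) = [1/6, 1/3)
  'd': [0/1 + 1/1*1/3, 0/1 + 1/1*5/6) = [1/3, 5/6) <- contains code 19/32
  'e': [0/1 + 1/1*5/6, 0/1 + 1/1*1/1) = [5/6, 1/1)
  emit 'd', narrow to [1/3, 5/6)
Step 2: interval [1/3, 5/6), width = 5/6 - 1/3 = 1/2
  'a': [1/3 + 1/2*0/1, 1/3 + 1/2*1/6) = [1/3, 5/12)
  'f': [1/3 + 1/2*1/6, 1/3 + 1/2*1/3) = [5/12, 1/2)
  'd': [1/3 + 1/2*1/3, 1/3 + 1/2*5/6) = [1/2, 3/4) <- contains code 19/32
  'e': [1/3 + 1/2*5/6, 1/3 + 1/2*1/1) = [3/4, 5/6)
  emit 'd', narrow to [1/2, 3/4)
Step 3: interval [1/2, 3/4), width = 3/4 - 1/2 = 1/4
  'a': [1/2 + 1/4*0/1, 1/2 + 1/4*1/6) = [1/2, 13/24)
  'f': [1/2 + 1/4*1/6, 1/2 + 1/4*1/3) = [13/24, 7/12)
  'd': [1/2 + 1/4*1/3, 1/2 + 1/4*5/6) = [7/12, 17/24) <- contains code 19/32
  'e': [1/2 + 1/4*5/6, 1/2 + 1/4*1/1) = [17/24, 3/4)
  emit 'd', narrow to [7/12, 17/24)
Step 4: interval [7/12, 17/24), width = 17/24 - 7/12 = 1/8
  'a': [7/12 + 1/8*0/1, 7/12 + 1/8*1/6) = [7/12, 29/48) <- contains code 19/32
  'f': [7/12 + 1/8*1/6, 7/12 + 1/8*1/3) = [29/48, 5/8)
  'd': [7/12 + 1/8*1/3, 7/12 + 1/8*5/6) = [5/8, 11/16)
  'e': [7/12 + 1/8*5/6, 7/12 + 1/8*1/1) = [11/16, 17/24)
  emit 'a', narrow to [7/12, 29/48)

Answer: ddda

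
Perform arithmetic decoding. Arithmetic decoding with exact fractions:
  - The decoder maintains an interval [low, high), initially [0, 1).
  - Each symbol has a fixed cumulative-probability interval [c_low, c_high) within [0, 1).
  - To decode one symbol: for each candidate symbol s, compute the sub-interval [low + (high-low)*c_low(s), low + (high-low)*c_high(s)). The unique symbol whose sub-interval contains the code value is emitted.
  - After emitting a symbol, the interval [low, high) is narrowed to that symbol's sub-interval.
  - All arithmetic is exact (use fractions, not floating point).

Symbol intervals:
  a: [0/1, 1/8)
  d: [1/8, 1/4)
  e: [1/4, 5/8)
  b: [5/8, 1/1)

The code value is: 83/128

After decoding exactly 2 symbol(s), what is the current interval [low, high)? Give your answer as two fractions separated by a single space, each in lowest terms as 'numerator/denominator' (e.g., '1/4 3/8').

Answer: 5/8 43/64

Derivation:
Step 1: interval [0/1, 1/1), width = 1/1 - 0/1 = 1/1
  'a': [0/1 + 1/1*0/1, 0/1 + 1/1*1/8) = [0/1, 1/8)
  'd': [0/1 + 1/1*1/8, 0/1 + 1/1*1/4) = [1/8, 1/4)
  'e': [0/1 + 1/1*1/4, 0/1 + 1/1*5/8) = [1/4, 5/8)
  'b': [0/1 + 1/1*5/8, 0/1 + 1/1*1/1) = [5/8, 1/1) <- contains code 83/128
  emit 'b', narrow to [5/8, 1/1)
Step 2: interval [5/8, 1/1), width = 1/1 - 5/8 = 3/8
  'a': [5/8 + 3/8*0/1, 5/8 + 3/8*1/8) = [5/8, 43/64) <- contains code 83/128
  'd': [5/8 + 3/8*1/8, 5/8 + 3/8*1/4) = [43/64, 23/32)
  'e': [5/8 + 3/8*1/4, 5/8 + 3/8*5/8) = [23/32, 55/64)
  'b': [5/8 + 3/8*5/8, 5/8 + 3/8*1/1) = [55/64, 1/1)
  emit 'a', narrow to [5/8, 43/64)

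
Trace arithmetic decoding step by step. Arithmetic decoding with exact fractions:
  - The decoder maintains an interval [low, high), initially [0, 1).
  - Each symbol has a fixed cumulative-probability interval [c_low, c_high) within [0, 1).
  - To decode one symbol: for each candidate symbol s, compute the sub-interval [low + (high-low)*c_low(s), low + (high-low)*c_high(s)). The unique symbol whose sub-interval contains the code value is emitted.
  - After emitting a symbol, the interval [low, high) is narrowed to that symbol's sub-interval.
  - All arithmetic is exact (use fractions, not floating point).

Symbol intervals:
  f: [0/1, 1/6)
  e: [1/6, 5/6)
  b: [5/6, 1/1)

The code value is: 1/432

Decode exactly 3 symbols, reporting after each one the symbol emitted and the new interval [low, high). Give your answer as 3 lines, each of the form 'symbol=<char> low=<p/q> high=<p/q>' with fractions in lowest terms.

Answer: symbol=f low=0/1 high=1/6
symbol=f low=0/1 high=1/36
symbol=f low=0/1 high=1/216

Derivation:
Step 1: interval [0/1, 1/1), width = 1/1 - 0/1 = 1/1
  'f': [0/1 + 1/1*0/1, 0/1 + 1/1*1/6) = [0/1, 1/6) <- contains code 1/432
  'e': [0/1 + 1/1*1/6, 0/1 + 1/1*5/6) = [1/6, 5/6)
  'b': [0/1 + 1/1*5/6, 0/1 + 1/1*1/1) = [5/6, 1/1)
  emit 'f', narrow to [0/1, 1/6)
Step 2: interval [0/1, 1/6), width = 1/6 - 0/1 = 1/6
  'f': [0/1 + 1/6*0/1, 0/1 + 1/6*1/6) = [0/1, 1/36) <- contains code 1/432
  'e': [0/1 + 1/6*1/6, 0/1 + 1/6*5/6) = [1/36, 5/36)
  'b': [0/1 + 1/6*5/6, 0/1 + 1/6*1/1) = [5/36, 1/6)
  emit 'f', narrow to [0/1, 1/36)
Step 3: interval [0/1, 1/36), width = 1/36 - 0/1 = 1/36
  'f': [0/1 + 1/36*0/1, 0/1 + 1/36*1/6) = [0/1, 1/216) <- contains code 1/432
  'e': [0/1 + 1/36*1/6, 0/1 + 1/36*5/6) = [1/216, 5/216)
  'b': [0/1 + 1/36*5/6, 0/1 + 1/36*1/1) = [5/216, 1/36)
  emit 'f', narrow to [0/1, 1/216)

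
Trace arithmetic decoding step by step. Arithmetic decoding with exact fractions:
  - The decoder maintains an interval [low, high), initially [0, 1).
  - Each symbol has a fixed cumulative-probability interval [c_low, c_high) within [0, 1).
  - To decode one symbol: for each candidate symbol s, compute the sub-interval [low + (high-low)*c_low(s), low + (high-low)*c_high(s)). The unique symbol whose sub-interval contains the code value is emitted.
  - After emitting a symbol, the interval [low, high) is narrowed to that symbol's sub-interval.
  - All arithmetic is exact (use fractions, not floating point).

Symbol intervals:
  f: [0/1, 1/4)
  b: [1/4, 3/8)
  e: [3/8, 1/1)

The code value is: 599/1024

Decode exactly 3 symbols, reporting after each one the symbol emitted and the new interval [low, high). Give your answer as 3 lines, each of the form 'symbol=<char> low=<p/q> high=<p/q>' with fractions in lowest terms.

Answer: symbol=e low=3/8 high=1/1
symbol=b low=17/32 high=39/64
symbol=e low=287/512 high=39/64

Derivation:
Step 1: interval [0/1, 1/1), width = 1/1 - 0/1 = 1/1
  'f': [0/1 + 1/1*0/1, 0/1 + 1/1*1/4) = [0/1, 1/4)
  'b': [0/1 + 1/1*1/4, 0/1 + 1/1*3/8) = [1/4, 3/8)
  'e': [0/1 + 1/1*3/8, 0/1 + 1/1*1/1) = [3/8, 1/1) <- contains code 599/1024
  emit 'e', narrow to [3/8, 1/1)
Step 2: interval [3/8, 1/1), width = 1/1 - 3/8 = 5/8
  'f': [3/8 + 5/8*0/1, 3/8 + 5/8*1/4) = [3/8, 17/32)
  'b': [3/8 + 5/8*1/4, 3/8 + 5/8*3/8) = [17/32, 39/64) <- contains code 599/1024
  'e': [3/8 + 5/8*3/8, 3/8 + 5/8*1/1) = [39/64, 1/1)
  emit 'b', narrow to [17/32, 39/64)
Step 3: interval [17/32, 39/64), width = 39/64 - 17/32 = 5/64
  'f': [17/32 + 5/64*0/1, 17/32 + 5/64*1/4) = [17/32, 141/256)
  'b': [17/32 + 5/64*1/4, 17/32 + 5/64*3/8) = [141/256, 287/512)
  'e': [17/32 + 5/64*3/8, 17/32 + 5/64*1/1) = [287/512, 39/64) <- contains code 599/1024
  emit 'e', narrow to [287/512, 39/64)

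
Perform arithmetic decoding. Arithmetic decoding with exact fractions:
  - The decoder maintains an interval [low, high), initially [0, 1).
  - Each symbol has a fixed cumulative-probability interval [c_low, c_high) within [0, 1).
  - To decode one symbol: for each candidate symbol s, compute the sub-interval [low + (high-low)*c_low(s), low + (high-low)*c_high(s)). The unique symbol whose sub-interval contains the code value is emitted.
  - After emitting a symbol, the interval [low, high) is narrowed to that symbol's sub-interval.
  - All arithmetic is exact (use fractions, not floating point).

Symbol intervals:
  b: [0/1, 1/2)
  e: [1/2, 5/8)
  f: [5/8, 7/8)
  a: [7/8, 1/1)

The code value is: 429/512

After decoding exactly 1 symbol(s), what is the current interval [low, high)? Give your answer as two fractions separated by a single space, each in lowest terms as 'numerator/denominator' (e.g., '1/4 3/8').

Step 1: interval [0/1, 1/1), width = 1/1 - 0/1 = 1/1
  'b': [0/1 + 1/1*0/1, 0/1 + 1/1*1/2) = [0/1, 1/2)
  'e': [0/1 + 1/1*1/2, 0/1 + 1/1*5/8) = [1/2, 5/8)
  'f': [0/1 + 1/1*5/8, 0/1 + 1/1*7/8) = [5/8, 7/8) <- contains code 429/512
  'a': [0/1 + 1/1*7/8, 0/1 + 1/1*1/1) = [7/8, 1/1)
  emit 'f', narrow to [5/8, 7/8)

Answer: 5/8 7/8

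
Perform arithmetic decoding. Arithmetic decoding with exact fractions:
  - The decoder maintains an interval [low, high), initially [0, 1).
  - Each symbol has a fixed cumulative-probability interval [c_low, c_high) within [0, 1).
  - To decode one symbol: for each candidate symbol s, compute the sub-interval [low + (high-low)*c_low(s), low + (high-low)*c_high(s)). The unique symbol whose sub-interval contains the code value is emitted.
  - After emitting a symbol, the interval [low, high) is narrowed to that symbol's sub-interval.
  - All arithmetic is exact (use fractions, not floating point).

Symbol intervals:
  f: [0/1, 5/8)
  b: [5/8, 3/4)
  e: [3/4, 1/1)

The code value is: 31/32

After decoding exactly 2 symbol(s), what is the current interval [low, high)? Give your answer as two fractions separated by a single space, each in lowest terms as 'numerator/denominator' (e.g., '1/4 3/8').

Answer: 15/16 1/1

Derivation:
Step 1: interval [0/1, 1/1), width = 1/1 - 0/1 = 1/1
  'f': [0/1 + 1/1*0/1, 0/1 + 1/1*5/8) = [0/1, 5/8)
  'b': [0/1 + 1/1*5/8, 0/1 + 1/1*3/4) = [5/8, 3/4)
  'e': [0/1 + 1/1*3/4, 0/1 + 1/1*1/1) = [3/4, 1/1) <- contains code 31/32
  emit 'e', narrow to [3/4, 1/1)
Step 2: interval [3/4, 1/1), width = 1/1 - 3/4 = 1/4
  'f': [3/4 + 1/4*0/1, 3/4 + 1/4*5/8) = [3/4, 29/32)
  'b': [3/4 + 1/4*5/8, 3/4 + 1/4*3/4) = [29/32, 15/16)
  'e': [3/4 + 1/4*3/4, 3/4 + 1/4*1/1) = [15/16, 1/1) <- contains code 31/32
  emit 'e', narrow to [15/16, 1/1)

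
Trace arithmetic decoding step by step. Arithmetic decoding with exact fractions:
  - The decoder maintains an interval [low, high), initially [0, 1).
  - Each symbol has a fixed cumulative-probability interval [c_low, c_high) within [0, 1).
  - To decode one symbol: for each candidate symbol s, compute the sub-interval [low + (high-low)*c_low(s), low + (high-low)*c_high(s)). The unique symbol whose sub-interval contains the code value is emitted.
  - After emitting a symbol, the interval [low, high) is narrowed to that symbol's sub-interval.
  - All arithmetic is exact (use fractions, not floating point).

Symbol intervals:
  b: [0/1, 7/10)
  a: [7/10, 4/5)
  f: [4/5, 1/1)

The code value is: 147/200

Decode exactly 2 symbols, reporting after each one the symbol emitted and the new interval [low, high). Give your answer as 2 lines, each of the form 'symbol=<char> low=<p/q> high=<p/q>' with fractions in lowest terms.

Step 1: interval [0/1, 1/1), width = 1/1 - 0/1 = 1/1
  'b': [0/1 + 1/1*0/1, 0/1 + 1/1*7/10) = [0/1, 7/10)
  'a': [0/1 + 1/1*7/10, 0/1 + 1/1*4/5) = [7/10, 4/5) <- contains code 147/200
  'f': [0/1 + 1/1*4/5, 0/1 + 1/1*1/1) = [4/5, 1/1)
  emit 'a', narrow to [7/10, 4/5)
Step 2: interval [7/10, 4/5), width = 4/5 - 7/10 = 1/10
  'b': [7/10 + 1/10*0/1, 7/10 + 1/10*7/10) = [7/10, 77/100) <- contains code 147/200
  'a': [7/10 + 1/10*7/10, 7/10 + 1/10*4/5) = [77/100, 39/50)
  'f': [7/10 + 1/10*4/5, 7/10 + 1/10*1/1) = [39/50, 4/5)
  emit 'b', narrow to [7/10, 77/100)

Answer: symbol=a low=7/10 high=4/5
symbol=b low=7/10 high=77/100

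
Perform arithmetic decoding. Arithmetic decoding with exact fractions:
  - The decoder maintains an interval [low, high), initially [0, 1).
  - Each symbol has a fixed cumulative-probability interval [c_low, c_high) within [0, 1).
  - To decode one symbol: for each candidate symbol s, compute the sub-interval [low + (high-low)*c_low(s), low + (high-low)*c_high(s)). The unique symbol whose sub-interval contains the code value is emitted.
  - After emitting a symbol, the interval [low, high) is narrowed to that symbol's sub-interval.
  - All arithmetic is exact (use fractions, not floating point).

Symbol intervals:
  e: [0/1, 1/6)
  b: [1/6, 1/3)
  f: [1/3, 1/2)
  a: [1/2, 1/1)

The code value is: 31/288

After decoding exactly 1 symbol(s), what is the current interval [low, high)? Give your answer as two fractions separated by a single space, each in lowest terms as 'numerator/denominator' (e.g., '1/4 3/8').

Step 1: interval [0/1, 1/1), width = 1/1 - 0/1 = 1/1
  'e': [0/1 + 1/1*0/1, 0/1 + 1/1*1/6) = [0/1, 1/6) <- contains code 31/288
  'b': [0/1 + 1/1*1/6, 0/1 + 1/1*1/3) = [1/6, 1/3)
  'f': [0/1 + 1/1*1/3, 0/1 + 1/1*1/2) = [1/3, 1/2)
  'a': [0/1 + 1/1*1/2, 0/1 + 1/1*1/1) = [1/2, 1/1)
  emit 'e', narrow to [0/1, 1/6)

Answer: 0/1 1/6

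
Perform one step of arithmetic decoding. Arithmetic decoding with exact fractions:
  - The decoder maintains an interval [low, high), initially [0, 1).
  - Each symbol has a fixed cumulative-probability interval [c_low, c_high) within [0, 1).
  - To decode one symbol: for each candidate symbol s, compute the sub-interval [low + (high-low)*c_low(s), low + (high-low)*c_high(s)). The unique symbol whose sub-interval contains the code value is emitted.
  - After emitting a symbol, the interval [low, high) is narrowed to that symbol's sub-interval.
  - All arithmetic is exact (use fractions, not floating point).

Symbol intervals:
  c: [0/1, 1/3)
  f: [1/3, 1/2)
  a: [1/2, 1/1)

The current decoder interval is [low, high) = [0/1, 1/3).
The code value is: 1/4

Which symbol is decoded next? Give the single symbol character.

Interval width = high − low = 1/3 − 0/1 = 1/3
Scaled code = (code − low) / width = (1/4 − 0/1) / 1/3 = 3/4
  c: [0/1, 1/3) 
  f: [1/3, 1/2) 
  a: [1/2, 1/1) ← scaled code falls here ✓

Answer: a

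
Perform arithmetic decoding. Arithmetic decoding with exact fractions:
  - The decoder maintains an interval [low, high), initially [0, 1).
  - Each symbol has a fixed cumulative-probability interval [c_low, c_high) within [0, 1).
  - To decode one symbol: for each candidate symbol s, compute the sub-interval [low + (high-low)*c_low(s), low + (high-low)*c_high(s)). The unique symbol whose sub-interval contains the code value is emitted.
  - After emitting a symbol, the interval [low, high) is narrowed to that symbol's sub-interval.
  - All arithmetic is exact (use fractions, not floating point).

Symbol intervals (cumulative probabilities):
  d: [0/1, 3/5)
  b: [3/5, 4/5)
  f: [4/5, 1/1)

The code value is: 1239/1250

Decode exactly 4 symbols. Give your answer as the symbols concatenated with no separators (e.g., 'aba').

Step 1: interval [0/1, 1/1), width = 1/1 - 0/1 = 1/1
  'd': [0/1 + 1/1*0/1, 0/1 + 1/1*3/5) = [0/1, 3/5)
  'b': [0/1 + 1/1*3/5, 0/1 + 1/1*4/5) = [3/5, 4/5)
  'f': [0/1 + 1/1*4/5, 0/1 + 1/1*1/1) = [4/5, 1/1) <- contains code 1239/1250
  emit 'f', narrow to [4/5, 1/1)
Step 2: interval [4/5, 1/1), width = 1/1 - 4/5 = 1/5
  'd': [4/5 + 1/5*0/1, 4/5 + 1/5*3/5) = [4/5, 23/25)
  'b': [4/5 + 1/5*3/5, 4/5 + 1/5*4/5) = [23/25, 24/25)
  'f': [4/5 + 1/5*4/5, 4/5 + 1/5*1/1) = [24/25, 1/1) <- contains code 1239/1250
  emit 'f', narrow to [24/25, 1/1)
Step 3: interval [24/25, 1/1), width = 1/1 - 24/25 = 1/25
  'd': [24/25 + 1/25*0/1, 24/25 + 1/25*3/5) = [24/25, 123/125)
  'b': [24/25 + 1/25*3/5, 24/25 + 1/25*4/5) = [123/125, 124/125) <- contains code 1239/1250
  'f': [24/25 + 1/25*4/5, 24/25 + 1/25*1/1) = [124/125, 1/1)
  emit 'b', narrow to [123/125, 124/125)
Step 4: interval [123/125, 124/125), width = 124/125 - 123/125 = 1/125
  'd': [123/125 + 1/125*0/1, 123/125 + 1/125*3/5) = [123/125, 618/625)
  'b': [123/125 + 1/125*3/5, 123/125 + 1/125*4/5) = [618/625, 619/625)
  'f': [123/125 + 1/125*4/5, 123/125 + 1/125*1/1) = [619/625, 124/125) <- contains code 1239/1250
  emit 'f', narrow to [619/625, 124/125)

Answer: ffbf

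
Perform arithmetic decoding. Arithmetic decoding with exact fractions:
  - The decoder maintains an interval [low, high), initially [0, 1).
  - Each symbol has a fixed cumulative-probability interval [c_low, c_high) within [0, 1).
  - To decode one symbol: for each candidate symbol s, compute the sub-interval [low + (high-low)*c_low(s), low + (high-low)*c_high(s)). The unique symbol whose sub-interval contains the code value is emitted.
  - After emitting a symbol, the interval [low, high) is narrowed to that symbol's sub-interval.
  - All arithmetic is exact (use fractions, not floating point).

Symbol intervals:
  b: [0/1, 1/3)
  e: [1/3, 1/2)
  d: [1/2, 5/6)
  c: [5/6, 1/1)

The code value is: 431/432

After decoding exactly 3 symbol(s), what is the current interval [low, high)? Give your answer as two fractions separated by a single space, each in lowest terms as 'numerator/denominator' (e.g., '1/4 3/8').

Step 1: interval [0/1, 1/1), width = 1/1 - 0/1 = 1/1
  'b': [0/1 + 1/1*0/1, 0/1 + 1/1*1/3) = [0/1, 1/3)
  'e': [0/1 + 1/1*1/3, 0/1 + 1/1*1/2) = [1/3, 1/2)
  'd': [0/1 + 1/1*1/2, 0/1 + 1/1*5/6) = [1/2, 5/6)
  'c': [0/1 + 1/1*5/6, 0/1 + 1/1*1/1) = [5/6, 1/1) <- contains code 431/432
  emit 'c', narrow to [5/6, 1/1)
Step 2: interval [5/6, 1/1), width = 1/1 - 5/6 = 1/6
  'b': [5/6 + 1/6*0/1, 5/6 + 1/6*1/3) = [5/6, 8/9)
  'e': [5/6 + 1/6*1/3, 5/6 + 1/6*1/2) = [8/9, 11/12)
  'd': [5/6 + 1/6*1/2, 5/6 + 1/6*5/6) = [11/12, 35/36)
  'c': [5/6 + 1/6*5/6, 5/6 + 1/6*1/1) = [35/36, 1/1) <- contains code 431/432
  emit 'c', narrow to [35/36, 1/1)
Step 3: interval [35/36, 1/1), width = 1/1 - 35/36 = 1/36
  'b': [35/36 + 1/36*0/1, 35/36 + 1/36*1/3) = [35/36, 53/54)
  'e': [35/36 + 1/36*1/3, 35/36 + 1/36*1/2) = [53/54, 71/72)
  'd': [35/36 + 1/36*1/2, 35/36 + 1/36*5/6) = [71/72, 215/216)
  'c': [35/36 + 1/36*5/6, 35/36 + 1/36*1/1) = [215/216, 1/1) <- contains code 431/432
  emit 'c', narrow to [215/216, 1/1)

Answer: 215/216 1/1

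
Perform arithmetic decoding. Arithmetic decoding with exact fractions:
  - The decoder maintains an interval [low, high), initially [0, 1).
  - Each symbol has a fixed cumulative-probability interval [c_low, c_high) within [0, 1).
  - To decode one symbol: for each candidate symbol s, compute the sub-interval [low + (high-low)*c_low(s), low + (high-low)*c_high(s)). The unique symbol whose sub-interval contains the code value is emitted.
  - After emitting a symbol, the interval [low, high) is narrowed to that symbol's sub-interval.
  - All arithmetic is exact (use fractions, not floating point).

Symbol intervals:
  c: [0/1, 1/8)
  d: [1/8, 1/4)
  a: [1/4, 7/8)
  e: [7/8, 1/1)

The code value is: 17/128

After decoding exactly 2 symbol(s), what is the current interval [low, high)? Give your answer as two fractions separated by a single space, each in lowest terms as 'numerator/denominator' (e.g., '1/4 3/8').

Step 1: interval [0/1, 1/1), width = 1/1 - 0/1 = 1/1
  'c': [0/1 + 1/1*0/1, 0/1 + 1/1*1/8) = [0/1, 1/8)
  'd': [0/1 + 1/1*1/8, 0/1 + 1/1*1/4) = [1/8, 1/4) <- contains code 17/128
  'a': [0/1 + 1/1*1/4, 0/1 + 1/1*7/8) = [1/4, 7/8)
  'e': [0/1 + 1/1*7/8, 0/1 + 1/1*1/1) = [7/8, 1/1)
  emit 'd', narrow to [1/8, 1/4)
Step 2: interval [1/8, 1/4), width = 1/4 - 1/8 = 1/8
  'c': [1/8 + 1/8*0/1, 1/8 + 1/8*1/8) = [1/8, 9/64) <- contains code 17/128
  'd': [1/8 + 1/8*1/8, 1/8 + 1/8*1/4) = [9/64, 5/32)
  'a': [1/8 + 1/8*1/4, 1/8 + 1/8*7/8) = [5/32, 15/64)
  'e': [1/8 + 1/8*7/8, 1/8 + 1/8*1/1) = [15/64, 1/4)
  emit 'c', narrow to [1/8, 9/64)

Answer: 1/8 9/64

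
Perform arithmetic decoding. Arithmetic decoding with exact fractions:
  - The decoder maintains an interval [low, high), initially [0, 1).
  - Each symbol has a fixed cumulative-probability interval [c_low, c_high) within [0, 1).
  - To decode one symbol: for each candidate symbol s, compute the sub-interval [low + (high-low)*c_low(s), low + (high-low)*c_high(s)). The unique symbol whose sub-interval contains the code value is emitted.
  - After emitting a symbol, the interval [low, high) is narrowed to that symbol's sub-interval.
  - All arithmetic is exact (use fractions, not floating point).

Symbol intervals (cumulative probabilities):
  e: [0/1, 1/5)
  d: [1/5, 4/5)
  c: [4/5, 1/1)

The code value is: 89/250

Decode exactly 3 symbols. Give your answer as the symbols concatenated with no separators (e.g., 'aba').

Step 1: interval [0/1, 1/1), width = 1/1 - 0/1 = 1/1
  'e': [0/1 + 1/1*0/1, 0/1 + 1/1*1/5) = [0/1, 1/5)
  'd': [0/1 + 1/1*1/5, 0/1 + 1/1*4/5) = [1/5, 4/5) <- contains code 89/250
  'c': [0/1 + 1/1*4/5, 0/1 + 1/1*1/1) = [4/5, 1/1)
  emit 'd', narrow to [1/5, 4/5)
Step 2: interval [1/5, 4/5), width = 4/5 - 1/5 = 3/5
  'e': [1/5 + 3/5*0/1, 1/5 + 3/5*1/5) = [1/5, 8/25)
  'd': [1/5 + 3/5*1/5, 1/5 + 3/5*4/5) = [8/25, 17/25) <- contains code 89/250
  'c': [1/5 + 3/5*4/5, 1/5 + 3/5*1/1) = [17/25, 4/5)
  emit 'd', narrow to [8/25, 17/25)
Step 3: interval [8/25, 17/25), width = 17/25 - 8/25 = 9/25
  'e': [8/25 + 9/25*0/1, 8/25 + 9/25*1/5) = [8/25, 49/125) <- contains code 89/250
  'd': [8/25 + 9/25*1/5, 8/25 + 9/25*4/5) = [49/125, 76/125)
  'c': [8/25 + 9/25*4/5, 8/25 + 9/25*1/1) = [76/125, 17/25)
  emit 'e', narrow to [8/25, 49/125)

Answer: dde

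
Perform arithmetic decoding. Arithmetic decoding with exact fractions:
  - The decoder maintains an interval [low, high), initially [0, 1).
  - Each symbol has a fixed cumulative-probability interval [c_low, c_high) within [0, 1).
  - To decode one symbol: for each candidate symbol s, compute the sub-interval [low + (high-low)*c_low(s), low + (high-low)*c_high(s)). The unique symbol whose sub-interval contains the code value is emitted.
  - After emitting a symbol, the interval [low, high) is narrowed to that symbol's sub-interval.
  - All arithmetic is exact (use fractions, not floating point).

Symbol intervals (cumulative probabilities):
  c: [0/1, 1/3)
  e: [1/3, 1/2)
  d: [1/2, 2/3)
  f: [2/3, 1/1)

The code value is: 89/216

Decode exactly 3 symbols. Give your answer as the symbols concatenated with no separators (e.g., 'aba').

Answer: eef

Derivation:
Step 1: interval [0/1, 1/1), width = 1/1 - 0/1 = 1/1
  'c': [0/1 + 1/1*0/1, 0/1 + 1/1*1/3) = [0/1, 1/3)
  'e': [0/1 + 1/1*1/3, 0/1 + 1/1*1/2) = [1/3, 1/2) <- contains code 89/216
  'd': [0/1 + 1/1*1/2, 0/1 + 1/1*2/3) = [1/2, 2/3)
  'f': [0/1 + 1/1*2/3, 0/1 + 1/1*1/1) = [2/3, 1/1)
  emit 'e', narrow to [1/3, 1/2)
Step 2: interval [1/3, 1/2), width = 1/2 - 1/3 = 1/6
  'c': [1/3 + 1/6*0/1, 1/3 + 1/6*1/3) = [1/3, 7/18)
  'e': [1/3 + 1/6*1/3, 1/3 + 1/6*1/2) = [7/18, 5/12) <- contains code 89/216
  'd': [1/3 + 1/6*1/2, 1/3 + 1/6*2/3) = [5/12, 4/9)
  'f': [1/3 + 1/6*2/3, 1/3 + 1/6*1/1) = [4/9, 1/2)
  emit 'e', narrow to [7/18, 5/12)
Step 3: interval [7/18, 5/12), width = 5/12 - 7/18 = 1/36
  'c': [7/18 + 1/36*0/1, 7/18 + 1/36*1/3) = [7/18, 43/108)
  'e': [7/18 + 1/36*1/3, 7/18 + 1/36*1/2) = [43/108, 29/72)
  'd': [7/18 + 1/36*1/2, 7/18 + 1/36*2/3) = [29/72, 11/27)
  'f': [7/18 + 1/36*2/3, 7/18 + 1/36*1/1) = [11/27, 5/12) <- contains code 89/216
  emit 'f', narrow to [11/27, 5/12)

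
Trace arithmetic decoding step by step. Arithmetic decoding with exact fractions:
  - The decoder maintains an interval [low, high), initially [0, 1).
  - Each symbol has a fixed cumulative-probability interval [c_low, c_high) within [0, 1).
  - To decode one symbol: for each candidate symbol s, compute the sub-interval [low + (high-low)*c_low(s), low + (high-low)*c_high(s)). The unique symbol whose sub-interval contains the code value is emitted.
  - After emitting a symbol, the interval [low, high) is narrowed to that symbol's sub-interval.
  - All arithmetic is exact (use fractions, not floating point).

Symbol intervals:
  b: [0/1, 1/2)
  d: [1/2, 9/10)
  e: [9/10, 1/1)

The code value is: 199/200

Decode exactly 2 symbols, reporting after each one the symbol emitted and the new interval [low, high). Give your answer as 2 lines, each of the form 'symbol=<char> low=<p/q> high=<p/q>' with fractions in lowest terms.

Answer: symbol=e low=9/10 high=1/1
symbol=e low=99/100 high=1/1

Derivation:
Step 1: interval [0/1, 1/1), width = 1/1 - 0/1 = 1/1
  'b': [0/1 + 1/1*0/1, 0/1 + 1/1*1/2) = [0/1, 1/2)
  'd': [0/1 + 1/1*1/2, 0/1 + 1/1*9/10) = [1/2, 9/10)
  'e': [0/1 + 1/1*9/10, 0/1 + 1/1*1/1) = [9/10, 1/1) <- contains code 199/200
  emit 'e', narrow to [9/10, 1/1)
Step 2: interval [9/10, 1/1), width = 1/1 - 9/10 = 1/10
  'b': [9/10 + 1/10*0/1, 9/10 + 1/10*1/2) = [9/10, 19/20)
  'd': [9/10 + 1/10*1/2, 9/10 + 1/10*9/10) = [19/20, 99/100)
  'e': [9/10 + 1/10*9/10, 9/10 + 1/10*1/1) = [99/100, 1/1) <- contains code 199/200
  emit 'e', narrow to [99/100, 1/1)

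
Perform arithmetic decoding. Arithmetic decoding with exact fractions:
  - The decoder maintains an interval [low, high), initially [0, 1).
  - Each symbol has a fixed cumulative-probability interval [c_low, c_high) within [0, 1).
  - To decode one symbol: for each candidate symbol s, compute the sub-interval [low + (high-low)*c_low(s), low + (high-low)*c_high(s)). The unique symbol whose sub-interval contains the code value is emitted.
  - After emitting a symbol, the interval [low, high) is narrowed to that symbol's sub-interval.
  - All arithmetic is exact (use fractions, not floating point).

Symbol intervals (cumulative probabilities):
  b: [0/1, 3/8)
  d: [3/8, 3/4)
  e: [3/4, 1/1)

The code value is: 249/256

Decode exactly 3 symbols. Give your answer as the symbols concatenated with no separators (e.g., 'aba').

Step 1: interval [0/1, 1/1), width = 1/1 - 0/1 = 1/1
  'b': [0/1 + 1/1*0/1, 0/1 + 1/1*3/8) = [0/1, 3/8)
  'd': [0/1 + 1/1*3/8, 0/1 + 1/1*3/4) = [3/8, 3/4)
  'e': [0/1 + 1/1*3/4, 0/1 + 1/1*1/1) = [3/4, 1/1) <- contains code 249/256
  emit 'e', narrow to [3/4, 1/1)
Step 2: interval [3/4, 1/1), width = 1/1 - 3/4 = 1/4
  'b': [3/4 + 1/4*0/1, 3/4 + 1/4*3/8) = [3/4, 27/32)
  'd': [3/4 + 1/4*3/8, 3/4 + 1/4*3/4) = [27/32, 15/16)
  'e': [3/4 + 1/4*3/4, 3/4 + 1/4*1/1) = [15/16, 1/1) <- contains code 249/256
  emit 'e', narrow to [15/16, 1/1)
Step 3: interval [15/16, 1/1), width = 1/1 - 15/16 = 1/16
  'b': [15/16 + 1/16*0/1, 15/16 + 1/16*3/8) = [15/16, 123/128)
  'd': [15/16 + 1/16*3/8, 15/16 + 1/16*3/4) = [123/128, 63/64) <- contains code 249/256
  'e': [15/16 + 1/16*3/4, 15/16 + 1/16*1/1) = [63/64, 1/1)
  emit 'd', narrow to [123/128, 63/64)

Answer: eed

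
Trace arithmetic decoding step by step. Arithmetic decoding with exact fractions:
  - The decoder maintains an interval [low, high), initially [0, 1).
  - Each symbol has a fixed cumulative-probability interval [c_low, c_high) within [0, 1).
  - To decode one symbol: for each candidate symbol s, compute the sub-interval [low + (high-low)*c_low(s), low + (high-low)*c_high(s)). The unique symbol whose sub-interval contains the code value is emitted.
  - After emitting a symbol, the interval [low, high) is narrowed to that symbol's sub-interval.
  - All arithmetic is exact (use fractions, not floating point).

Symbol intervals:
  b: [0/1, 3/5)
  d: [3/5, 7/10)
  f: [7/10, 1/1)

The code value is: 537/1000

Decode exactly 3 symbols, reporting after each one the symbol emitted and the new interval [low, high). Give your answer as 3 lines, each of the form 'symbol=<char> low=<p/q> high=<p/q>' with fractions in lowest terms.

Step 1: interval [0/1, 1/1), width = 1/1 - 0/1 = 1/1
  'b': [0/1 + 1/1*0/1, 0/1 + 1/1*3/5) = [0/1, 3/5) <- contains code 537/1000
  'd': [0/1 + 1/1*3/5, 0/1 + 1/1*7/10) = [3/5, 7/10)
  'f': [0/1 + 1/1*7/10, 0/1 + 1/1*1/1) = [7/10, 1/1)
  emit 'b', narrow to [0/1, 3/5)
Step 2: interval [0/1, 3/5), width = 3/5 - 0/1 = 3/5
  'b': [0/1 + 3/5*0/1, 0/1 + 3/5*3/5) = [0/1, 9/25)
  'd': [0/1 + 3/5*3/5, 0/1 + 3/5*7/10) = [9/25, 21/50)
  'f': [0/1 + 3/5*7/10, 0/1 + 3/5*1/1) = [21/50, 3/5) <- contains code 537/1000
  emit 'f', narrow to [21/50, 3/5)
Step 3: interval [21/50, 3/5), width = 3/5 - 21/50 = 9/50
  'b': [21/50 + 9/50*0/1, 21/50 + 9/50*3/5) = [21/50, 66/125)
  'd': [21/50 + 9/50*3/5, 21/50 + 9/50*7/10) = [66/125, 273/500) <- contains code 537/1000
  'f': [21/50 + 9/50*7/10, 21/50 + 9/50*1/1) = [273/500, 3/5)
  emit 'd', narrow to [66/125, 273/500)

Answer: symbol=b low=0/1 high=3/5
symbol=f low=21/50 high=3/5
symbol=d low=66/125 high=273/500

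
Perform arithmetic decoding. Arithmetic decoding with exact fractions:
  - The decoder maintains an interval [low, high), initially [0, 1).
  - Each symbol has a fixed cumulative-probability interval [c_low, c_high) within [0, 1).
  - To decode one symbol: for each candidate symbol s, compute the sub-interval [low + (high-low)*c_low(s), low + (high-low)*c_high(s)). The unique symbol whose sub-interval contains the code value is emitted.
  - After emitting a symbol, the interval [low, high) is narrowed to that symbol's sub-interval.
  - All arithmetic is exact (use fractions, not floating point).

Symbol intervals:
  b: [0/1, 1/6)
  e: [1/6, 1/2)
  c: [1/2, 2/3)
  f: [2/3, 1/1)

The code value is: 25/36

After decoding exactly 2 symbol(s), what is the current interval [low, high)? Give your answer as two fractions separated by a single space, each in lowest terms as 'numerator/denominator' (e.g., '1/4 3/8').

Step 1: interval [0/1, 1/1), width = 1/1 - 0/1 = 1/1
  'b': [0/1 + 1/1*0/1, 0/1 + 1/1*1/6) = [0/1, 1/6)
  'e': [0/1 + 1/1*1/6, 0/1 + 1/1*1/2) = [1/6, 1/2)
  'c': [0/1 + 1/1*1/2, 0/1 + 1/1*2/3) = [1/2, 2/3)
  'f': [0/1 + 1/1*2/3, 0/1 + 1/1*1/1) = [2/3, 1/1) <- contains code 25/36
  emit 'f', narrow to [2/3, 1/1)
Step 2: interval [2/3, 1/1), width = 1/1 - 2/3 = 1/3
  'b': [2/3 + 1/3*0/1, 2/3 + 1/3*1/6) = [2/3, 13/18) <- contains code 25/36
  'e': [2/3 + 1/3*1/6, 2/3 + 1/3*1/2) = [13/18, 5/6)
  'c': [2/3 + 1/3*1/2, 2/3 + 1/3*2/3) = [5/6, 8/9)
  'f': [2/3 + 1/3*2/3, 2/3 + 1/3*1/1) = [8/9, 1/1)
  emit 'b', narrow to [2/3, 13/18)

Answer: 2/3 13/18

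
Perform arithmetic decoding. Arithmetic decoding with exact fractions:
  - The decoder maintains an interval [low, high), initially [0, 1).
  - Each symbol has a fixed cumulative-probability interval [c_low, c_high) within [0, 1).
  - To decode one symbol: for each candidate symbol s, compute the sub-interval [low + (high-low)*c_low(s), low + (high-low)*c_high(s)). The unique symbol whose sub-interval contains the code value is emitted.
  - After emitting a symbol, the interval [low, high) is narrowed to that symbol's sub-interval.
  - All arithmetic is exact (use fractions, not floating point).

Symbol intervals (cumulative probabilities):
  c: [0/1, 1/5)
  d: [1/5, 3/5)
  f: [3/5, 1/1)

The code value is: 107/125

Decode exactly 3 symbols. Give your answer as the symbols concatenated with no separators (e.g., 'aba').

Step 1: interval [0/1, 1/1), width = 1/1 - 0/1 = 1/1
  'c': [0/1 + 1/1*0/1, 0/1 + 1/1*1/5) = [0/1, 1/5)
  'd': [0/1 + 1/1*1/5, 0/1 + 1/1*3/5) = [1/5, 3/5)
  'f': [0/1 + 1/1*3/5, 0/1 + 1/1*1/1) = [3/5, 1/1) <- contains code 107/125
  emit 'f', narrow to [3/5, 1/1)
Step 2: interval [3/5, 1/1), width = 1/1 - 3/5 = 2/5
  'c': [3/5 + 2/5*0/1, 3/5 + 2/5*1/5) = [3/5, 17/25)
  'd': [3/5 + 2/5*1/5, 3/5 + 2/5*3/5) = [17/25, 21/25)
  'f': [3/5 + 2/5*3/5, 3/5 + 2/5*1/1) = [21/25, 1/1) <- contains code 107/125
  emit 'f', narrow to [21/25, 1/1)
Step 3: interval [21/25, 1/1), width = 1/1 - 21/25 = 4/25
  'c': [21/25 + 4/25*0/1, 21/25 + 4/25*1/5) = [21/25, 109/125) <- contains code 107/125
  'd': [21/25 + 4/25*1/5, 21/25 + 4/25*3/5) = [109/125, 117/125)
  'f': [21/25 + 4/25*3/5, 21/25 + 4/25*1/1) = [117/125, 1/1)
  emit 'c', narrow to [21/25, 109/125)

Answer: ffc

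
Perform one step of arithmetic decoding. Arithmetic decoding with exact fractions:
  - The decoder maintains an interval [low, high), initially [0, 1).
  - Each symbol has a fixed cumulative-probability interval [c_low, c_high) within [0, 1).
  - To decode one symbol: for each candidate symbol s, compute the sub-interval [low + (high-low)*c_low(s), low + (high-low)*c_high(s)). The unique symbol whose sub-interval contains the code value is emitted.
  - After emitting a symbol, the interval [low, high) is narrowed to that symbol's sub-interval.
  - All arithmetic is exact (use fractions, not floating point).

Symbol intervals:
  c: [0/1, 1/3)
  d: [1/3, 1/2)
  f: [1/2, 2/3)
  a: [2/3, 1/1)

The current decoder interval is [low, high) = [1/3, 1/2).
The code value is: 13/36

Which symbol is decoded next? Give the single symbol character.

Answer: c

Derivation:
Interval width = high − low = 1/2 − 1/3 = 1/6
Scaled code = (code − low) / width = (13/36 − 1/3) / 1/6 = 1/6
  c: [0/1, 1/3) ← scaled code falls here ✓
  d: [1/3, 1/2) 
  f: [1/2, 2/3) 
  a: [2/3, 1/1) 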